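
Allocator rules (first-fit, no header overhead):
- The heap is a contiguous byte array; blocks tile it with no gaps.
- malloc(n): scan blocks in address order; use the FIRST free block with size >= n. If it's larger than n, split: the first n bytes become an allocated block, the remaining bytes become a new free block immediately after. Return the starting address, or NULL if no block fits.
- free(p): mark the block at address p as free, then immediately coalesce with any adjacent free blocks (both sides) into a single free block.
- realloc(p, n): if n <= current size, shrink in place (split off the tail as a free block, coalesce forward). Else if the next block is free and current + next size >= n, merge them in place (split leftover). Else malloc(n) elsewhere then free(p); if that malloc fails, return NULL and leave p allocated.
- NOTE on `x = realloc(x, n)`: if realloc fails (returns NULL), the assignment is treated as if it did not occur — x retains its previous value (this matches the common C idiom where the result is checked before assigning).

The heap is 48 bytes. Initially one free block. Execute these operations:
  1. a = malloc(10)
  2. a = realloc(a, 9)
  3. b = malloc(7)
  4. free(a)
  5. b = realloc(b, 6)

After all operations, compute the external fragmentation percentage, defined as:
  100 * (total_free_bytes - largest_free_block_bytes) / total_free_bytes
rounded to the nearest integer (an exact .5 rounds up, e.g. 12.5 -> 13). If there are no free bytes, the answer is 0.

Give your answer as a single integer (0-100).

Answer: 21

Derivation:
Op 1: a = malloc(10) -> a = 0; heap: [0-9 ALLOC][10-47 FREE]
Op 2: a = realloc(a, 9) -> a = 0; heap: [0-8 ALLOC][9-47 FREE]
Op 3: b = malloc(7) -> b = 9; heap: [0-8 ALLOC][9-15 ALLOC][16-47 FREE]
Op 4: free(a) -> (freed a); heap: [0-8 FREE][9-15 ALLOC][16-47 FREE]
Op 5: b = realloc(b, 6) -> b = 9; heap: [0-8 FREE][9-14 ALLOC][15-47 FREE]
Free blocks: [9 33] total_free=42 largest=33 -> 100*(42-33)/42 = 900/42 ≈ 21.429 -> rounds to 21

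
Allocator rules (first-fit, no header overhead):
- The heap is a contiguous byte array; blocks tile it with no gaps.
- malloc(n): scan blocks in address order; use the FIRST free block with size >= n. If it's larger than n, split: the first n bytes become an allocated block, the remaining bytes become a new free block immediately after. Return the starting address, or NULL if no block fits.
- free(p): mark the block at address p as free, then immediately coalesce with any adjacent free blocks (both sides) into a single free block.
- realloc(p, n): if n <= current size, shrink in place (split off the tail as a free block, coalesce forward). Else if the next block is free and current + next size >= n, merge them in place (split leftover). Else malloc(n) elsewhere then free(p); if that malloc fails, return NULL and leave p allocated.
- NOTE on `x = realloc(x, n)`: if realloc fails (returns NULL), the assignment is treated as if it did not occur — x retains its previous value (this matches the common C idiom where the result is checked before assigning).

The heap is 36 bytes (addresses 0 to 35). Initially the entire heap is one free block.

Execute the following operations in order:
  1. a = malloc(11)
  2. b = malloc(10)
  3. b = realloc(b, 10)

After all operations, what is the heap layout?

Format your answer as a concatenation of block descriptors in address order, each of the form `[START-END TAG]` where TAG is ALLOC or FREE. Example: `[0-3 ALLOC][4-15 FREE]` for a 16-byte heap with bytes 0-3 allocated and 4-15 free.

Answer: [0-10 ALLOC][11-20 ALLOC][21-35 FREE]

Derivation:
Op 1: a = malloc(11) -> a = 0; heap: [0-10 ALLOC][11-35 FREE]
Op 2: b = malloc(10) -> b = 11; heap: [0-10 ALLOC][11-20 ALLOC][21-35 FREE]
Op 3: b = realloc(b, 10) -> b = 11; heap: [0-10 ALLOC][11-20 ALLOC][21-35 FREE]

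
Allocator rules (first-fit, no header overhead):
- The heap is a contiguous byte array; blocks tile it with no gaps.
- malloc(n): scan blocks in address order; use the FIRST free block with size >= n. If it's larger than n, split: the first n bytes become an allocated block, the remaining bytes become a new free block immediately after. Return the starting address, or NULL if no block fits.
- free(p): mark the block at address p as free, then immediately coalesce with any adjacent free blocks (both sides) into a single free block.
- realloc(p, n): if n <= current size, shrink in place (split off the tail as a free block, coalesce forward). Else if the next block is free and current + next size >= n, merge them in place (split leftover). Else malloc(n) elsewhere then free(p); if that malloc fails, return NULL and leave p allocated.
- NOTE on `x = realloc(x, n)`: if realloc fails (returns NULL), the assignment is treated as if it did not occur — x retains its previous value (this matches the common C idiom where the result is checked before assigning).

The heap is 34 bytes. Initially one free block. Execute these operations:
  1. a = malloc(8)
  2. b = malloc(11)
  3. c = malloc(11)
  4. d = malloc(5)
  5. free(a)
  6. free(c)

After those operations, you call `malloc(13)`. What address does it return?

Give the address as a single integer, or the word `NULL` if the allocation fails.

Op 1: a = malloc(8) -> a = 0; heap: [0-7 ALLOC][8-33 FREE]
Op 2: b = malloc(11) -> b = 8; heap: [0-7 ALLOC][8-18 ALLOC][19-33 FREE]
Op 3: c = malloc(11) -> c = 19; heap: [0-7 ALLOC][8-18 ALLOC][19-29 ALLOC][30-33 FREE]
Op 4: d = malloc(5) -> d = NULL; heap: [0-7 ALLOC][8-18 ALLOC][19-29 ALLOC][30-33 FREE]
Op 5: free(a) -> (freed a); heap: [0-7 FREE][8-18 ALLOC][19-29 ALLOC][30-33 FREE]
Op 6: free(c) -> (freed c); heap: [0-7 FREE][8-18 ALLOC][19-33 FREE]
malloc(13): first-fit scan over [0-7 FREE][8-18 ALLOC][19-33 FREE] -> 19

Answer: 19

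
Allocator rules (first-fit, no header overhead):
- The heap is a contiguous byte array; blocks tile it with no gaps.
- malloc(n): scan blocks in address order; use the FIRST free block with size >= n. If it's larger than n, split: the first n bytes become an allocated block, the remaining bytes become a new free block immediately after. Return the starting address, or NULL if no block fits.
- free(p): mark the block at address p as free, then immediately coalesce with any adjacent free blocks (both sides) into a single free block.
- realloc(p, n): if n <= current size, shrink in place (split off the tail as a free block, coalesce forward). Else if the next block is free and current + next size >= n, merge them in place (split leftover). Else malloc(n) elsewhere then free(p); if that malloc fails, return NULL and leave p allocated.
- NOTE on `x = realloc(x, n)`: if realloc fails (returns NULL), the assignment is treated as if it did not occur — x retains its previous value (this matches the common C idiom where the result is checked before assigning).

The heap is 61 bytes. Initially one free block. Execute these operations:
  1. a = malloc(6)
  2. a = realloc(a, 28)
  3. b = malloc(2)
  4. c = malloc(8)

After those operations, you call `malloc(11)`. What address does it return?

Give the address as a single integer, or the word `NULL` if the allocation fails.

Answer: 38

Derivation:
Op 1: a = malloc(6) -> a = 0; heap: [0-5 ALLOC][6-60 FREE]
Op 2: a = realloc(a, 28) -> a = 0; heap: [0-27 ALLOC][28-60 FREE]
Op 3: b = malloc(2) -> b = 28; heap: [0-27 ALLOC][28-29 ALLOC][30-60 FREE]
Op 4: c = malloc(8) -> c = 30; heap: [0-27 ALLOC][28-29 ALLOC][30-37 ALLOC][38-60 FREE]
malloc(11): first-fit scan over [0-27 ALLOC][28-29 ALLOC][30-37 ALLOC][38-60 FREE] -> 38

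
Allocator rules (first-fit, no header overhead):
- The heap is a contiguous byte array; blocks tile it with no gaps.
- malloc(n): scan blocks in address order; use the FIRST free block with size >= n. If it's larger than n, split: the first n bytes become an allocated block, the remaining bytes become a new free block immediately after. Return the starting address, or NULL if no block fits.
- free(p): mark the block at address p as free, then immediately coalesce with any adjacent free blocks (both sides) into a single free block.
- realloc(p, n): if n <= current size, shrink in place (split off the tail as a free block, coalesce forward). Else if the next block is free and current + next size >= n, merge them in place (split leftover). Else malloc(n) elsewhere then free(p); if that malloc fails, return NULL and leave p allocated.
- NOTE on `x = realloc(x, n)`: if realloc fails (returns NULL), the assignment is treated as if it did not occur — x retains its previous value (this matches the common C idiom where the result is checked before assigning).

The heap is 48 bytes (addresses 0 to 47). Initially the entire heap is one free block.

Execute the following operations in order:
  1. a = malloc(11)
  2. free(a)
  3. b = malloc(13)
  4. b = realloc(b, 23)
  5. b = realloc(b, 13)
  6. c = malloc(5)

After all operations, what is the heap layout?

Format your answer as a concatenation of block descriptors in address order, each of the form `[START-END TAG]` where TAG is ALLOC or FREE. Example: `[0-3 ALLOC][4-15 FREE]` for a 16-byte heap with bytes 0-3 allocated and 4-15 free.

Op 1: a = malloc(11) -> a = 0; heap: [0-10 ALLOC][11-47 FREE]
Op 2: free(a) -> (freed a); heap: [0-47 FREE]
Op 3: b = malloc(13) -> b = 0; heap: [0-12 ALLOC][13-47 FREE]
Op 4: b = realloc(b, 23) -> b = 0; heap: [0-22 ALLOC][23-47 FREE]
Op 5: b = realloc(b, 13) -> b = 0; heap: [0-12 ALLOC][13-47 FREE]
Op 6: c = malloc(5) -> c = 13; heap: [0-12 ALLOC][13-17 ALLOC][18-47 FREE]

Answer: [0-12 ALLOC][13-17 ALLOC][18-47 FREE]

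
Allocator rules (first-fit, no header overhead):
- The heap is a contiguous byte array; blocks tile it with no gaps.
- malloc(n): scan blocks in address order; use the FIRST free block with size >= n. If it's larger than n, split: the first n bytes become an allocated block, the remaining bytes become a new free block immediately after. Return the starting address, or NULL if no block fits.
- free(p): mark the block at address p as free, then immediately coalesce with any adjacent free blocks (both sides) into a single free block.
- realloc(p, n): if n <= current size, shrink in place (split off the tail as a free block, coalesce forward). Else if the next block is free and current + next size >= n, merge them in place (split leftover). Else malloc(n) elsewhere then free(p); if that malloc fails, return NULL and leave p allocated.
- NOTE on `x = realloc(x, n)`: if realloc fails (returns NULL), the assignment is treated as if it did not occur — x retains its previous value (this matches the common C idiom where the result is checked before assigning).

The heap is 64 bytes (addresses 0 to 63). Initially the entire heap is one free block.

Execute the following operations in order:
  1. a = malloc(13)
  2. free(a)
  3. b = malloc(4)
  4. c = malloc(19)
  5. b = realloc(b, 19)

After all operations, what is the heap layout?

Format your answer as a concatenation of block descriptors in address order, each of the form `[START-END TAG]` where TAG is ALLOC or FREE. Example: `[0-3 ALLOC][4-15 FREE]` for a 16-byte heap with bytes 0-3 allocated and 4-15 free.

Op 1: a = malloc(13) -> a = 0; heap: [0-12 ALLOC][13-63 FREE]
Op 2: free(a) -> (freed a); heap: [0-63 FREE]
Op 3: b = malloc(4) -> b = 0; heap: [0-3 ALLOC][4-63 FREE]
Op 4: c = malloc(19) -> c = 4; heap: [0-3 ALLOC][4-22 ALLOC][23-63 FREE]
Op 5: b = realloc(b, 19) -> b = 23; heap: [0-3 FREE][4-22 ALLOC][23-41 ALLOC][42-63 FREE]

Answer: [0-3 FREE][4-22 ALLOC][23-41 ALLOC][42-63 FREE]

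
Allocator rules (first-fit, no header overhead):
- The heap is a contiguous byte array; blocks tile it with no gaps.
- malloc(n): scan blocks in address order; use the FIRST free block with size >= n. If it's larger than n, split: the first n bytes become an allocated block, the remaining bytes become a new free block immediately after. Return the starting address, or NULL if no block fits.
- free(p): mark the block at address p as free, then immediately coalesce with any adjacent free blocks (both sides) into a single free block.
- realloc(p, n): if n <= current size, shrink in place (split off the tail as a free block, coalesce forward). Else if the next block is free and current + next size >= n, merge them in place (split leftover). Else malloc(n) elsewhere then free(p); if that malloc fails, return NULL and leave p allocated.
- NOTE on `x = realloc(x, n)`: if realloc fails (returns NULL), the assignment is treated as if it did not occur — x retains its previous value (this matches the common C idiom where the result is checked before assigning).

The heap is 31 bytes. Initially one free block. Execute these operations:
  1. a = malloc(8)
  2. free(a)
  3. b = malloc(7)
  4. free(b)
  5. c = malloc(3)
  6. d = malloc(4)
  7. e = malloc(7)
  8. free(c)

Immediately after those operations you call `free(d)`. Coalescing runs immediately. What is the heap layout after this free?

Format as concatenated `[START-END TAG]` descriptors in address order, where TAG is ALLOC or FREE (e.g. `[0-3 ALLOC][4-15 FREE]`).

Answer: [0-6 FREE][7-13 ALLOC][14-30 FREE]

Derivation:
Op 1: a = malloc(8) -> a = 0; heap: [0-7 ALLOC][8-30 FREE]
Op 2: free(a) -> (freed a); heap: [0-30 FREE]
Op 3: b = malloc(7) -> b = 0; heap: [0-6 ALLOC][7-30 FREE]
Op 4: free(b) -> (freed b); heap: [0-30 FREE]
Op 5: c = malloc(3) -> c = 0; heap: [0-2 ALLOC][3-30 FREE]
Op 6: d = malloc(4) -> d = 3; heap: [0-2 ALLOC][3-6 ALLOC][7-30 FREE]
Op 7: e = malloc(7) -> e = 7; heap: [0-2 ALLOC][3-6 ALLOC][7-13 ALLOC][14-30 FREE]
Op 8: free(c) -> (freed c); heap: [0-2 FREE][3-6 ALLOC][7-13 ALLOC][14-30 FREE]
free(d): d = 3 -> block [3-6 ALLOC]; mark free, coalesce with adjacent free neighbors -> [0-6 FREE][7-13 ALLOC][14-30 FREE]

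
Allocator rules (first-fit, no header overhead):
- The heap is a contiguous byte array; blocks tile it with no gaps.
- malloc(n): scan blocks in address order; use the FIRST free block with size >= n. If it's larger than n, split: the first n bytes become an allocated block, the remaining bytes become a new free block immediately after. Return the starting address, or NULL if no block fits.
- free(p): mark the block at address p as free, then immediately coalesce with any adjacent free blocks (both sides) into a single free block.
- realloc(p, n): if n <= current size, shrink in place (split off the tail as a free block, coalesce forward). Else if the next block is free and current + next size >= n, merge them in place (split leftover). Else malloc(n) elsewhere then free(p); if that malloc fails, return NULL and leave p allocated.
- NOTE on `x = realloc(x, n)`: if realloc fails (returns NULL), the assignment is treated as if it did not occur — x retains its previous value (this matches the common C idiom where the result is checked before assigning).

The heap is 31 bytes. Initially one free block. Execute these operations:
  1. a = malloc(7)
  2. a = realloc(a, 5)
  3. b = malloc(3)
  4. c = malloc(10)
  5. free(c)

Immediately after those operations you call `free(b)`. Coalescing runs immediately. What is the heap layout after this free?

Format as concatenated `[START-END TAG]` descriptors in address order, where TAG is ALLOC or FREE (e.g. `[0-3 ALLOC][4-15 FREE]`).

Answer: [0-4 ALLOC][5-30 FREE]

Derivation:
Op 1: a = malloc(7) -> a = 0; heap: [0-6 ALLOC][7-30 FREE]
Op 2: a = realloc(a, 5) -> a = 0; heap: [0-4 ALLOC][5-30 FREE]
Op 3: b = malloc(3) -> b = 5; heap: [0-4 ALLOC][5-7 ALLOC][8-30 FREE]
Op 4: c = malloc(10) -> c = 8; heap: [0-4 ALLOC][5-7 ALLOC][8-17 ALLOC][18-30 FREE]
Op 5: free(c) -> (freed c); heap: [0-4 ALLOC][5-7 ALLOC][8-30 FREE]
free(b): b = 5 -> block [5-7 ALLOC]; mark free, coalesce with adjacent free neighbors -> [0-4 ALLOC][5-30 FREE]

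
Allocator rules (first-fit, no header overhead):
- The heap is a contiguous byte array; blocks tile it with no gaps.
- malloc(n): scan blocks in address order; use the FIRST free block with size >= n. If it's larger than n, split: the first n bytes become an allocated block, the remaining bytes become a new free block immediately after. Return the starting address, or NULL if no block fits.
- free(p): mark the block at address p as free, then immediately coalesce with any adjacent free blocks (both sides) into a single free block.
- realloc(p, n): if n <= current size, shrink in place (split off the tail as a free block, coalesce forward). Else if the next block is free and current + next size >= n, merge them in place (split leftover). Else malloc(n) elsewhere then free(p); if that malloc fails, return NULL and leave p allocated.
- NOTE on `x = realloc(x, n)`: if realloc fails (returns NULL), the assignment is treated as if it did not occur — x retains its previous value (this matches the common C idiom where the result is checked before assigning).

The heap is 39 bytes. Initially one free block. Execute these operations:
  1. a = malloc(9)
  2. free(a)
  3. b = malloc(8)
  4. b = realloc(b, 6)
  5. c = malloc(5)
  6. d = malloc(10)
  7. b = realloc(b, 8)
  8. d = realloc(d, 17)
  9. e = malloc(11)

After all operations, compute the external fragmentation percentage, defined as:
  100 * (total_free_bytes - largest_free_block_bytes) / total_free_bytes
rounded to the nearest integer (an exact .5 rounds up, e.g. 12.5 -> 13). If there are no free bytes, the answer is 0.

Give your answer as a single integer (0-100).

Answer: 38

Derivation:
Op 1: a = malloc(9) -> a = 0; heap: [0-8 ALLOC][9-38 FREE]
Op 2: free(a) -> (freed a); heap: [0-38 FREE]
Op 3: b = malloc(8) -> b = 0; heap: [0-7 ALLOC][8-38 FREE]
Op 4: b = realloc(b, 6) -> b = 0; heap: [0-5 ALLOC][6-38 FREE]
Op 5: c = malloc(5) -> c = 6; heap: [0-5 ALLOC][6-10 ALLOC][11-38 FREE]
Op 6: d = malloc(10) -> d = 11; heap: [0-5 ALLOC][6-10 ALLOC][11-20 ALLOC][21-38 FREE]
Op 7: b = realloc(b, 8) -> b = 21; heap: [0-5 FREE][6-10 ALLOC][11-20 ALLOC][21-28 ALLOC][29-38 FREE]
Op 8: d = realloc(d, 17) -> NULL (d unchanged); heap: [0-5 FREE][6-10 ALLOC][11-20 ALLOC][21-28 ALLOC][29-38 FREE]
Op 9: e = malloc(11) -> e = NULL; heap: [0-5 FREE][6-10 ALLOC][11-20 ALLOC][21-28 ALLOC][29-38 FREE]
Free blocks: [6 10] total_free=16 largest=10 -> 100*(16-10)/16 = 600/16 = 37.5 -> rounds to 38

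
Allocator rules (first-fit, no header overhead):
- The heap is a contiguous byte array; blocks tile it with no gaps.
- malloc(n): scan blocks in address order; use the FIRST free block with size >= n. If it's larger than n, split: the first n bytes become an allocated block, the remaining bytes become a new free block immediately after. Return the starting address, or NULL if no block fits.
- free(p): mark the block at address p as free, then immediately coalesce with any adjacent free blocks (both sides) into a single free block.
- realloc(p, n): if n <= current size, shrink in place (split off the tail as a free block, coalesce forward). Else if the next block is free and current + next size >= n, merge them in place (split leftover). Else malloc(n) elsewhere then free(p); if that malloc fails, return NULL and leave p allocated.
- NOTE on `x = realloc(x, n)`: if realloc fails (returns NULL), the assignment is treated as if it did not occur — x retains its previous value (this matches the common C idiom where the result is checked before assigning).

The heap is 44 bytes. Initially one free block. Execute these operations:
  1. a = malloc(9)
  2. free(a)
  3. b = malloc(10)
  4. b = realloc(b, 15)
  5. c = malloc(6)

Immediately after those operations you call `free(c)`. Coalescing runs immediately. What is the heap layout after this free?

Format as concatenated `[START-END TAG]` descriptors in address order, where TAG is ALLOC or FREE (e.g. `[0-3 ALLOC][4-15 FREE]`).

Answer: [0-14 ALLOC][15-43 FREE]

Derivation:
Op 1: a = malloc(9) -> a = 0; heap: [0-8 ALLOC][9-43 FREE]
Op 2: free(a) -> (freed a); heap: [0-43 FREE]
Op 3: b = malloc(10) -> b = 0; heap: [0-9 ALLOC][10-43 FREE]
Op 4: b = realloc(b, 15) -> b = 0; heap: [0-14 ALLOC][15-43 FREE]
Op 5: c = malloc(6) -> c = 15; heap: [0-14 ALLOC][15-20 ALLOC][21-43 FREE]
free(c): c = 15 -> block [15-20 ALLOC]; mark free, coalesce with adjacent free neighbors -> [0-14 ALLOC][15-43 FREE]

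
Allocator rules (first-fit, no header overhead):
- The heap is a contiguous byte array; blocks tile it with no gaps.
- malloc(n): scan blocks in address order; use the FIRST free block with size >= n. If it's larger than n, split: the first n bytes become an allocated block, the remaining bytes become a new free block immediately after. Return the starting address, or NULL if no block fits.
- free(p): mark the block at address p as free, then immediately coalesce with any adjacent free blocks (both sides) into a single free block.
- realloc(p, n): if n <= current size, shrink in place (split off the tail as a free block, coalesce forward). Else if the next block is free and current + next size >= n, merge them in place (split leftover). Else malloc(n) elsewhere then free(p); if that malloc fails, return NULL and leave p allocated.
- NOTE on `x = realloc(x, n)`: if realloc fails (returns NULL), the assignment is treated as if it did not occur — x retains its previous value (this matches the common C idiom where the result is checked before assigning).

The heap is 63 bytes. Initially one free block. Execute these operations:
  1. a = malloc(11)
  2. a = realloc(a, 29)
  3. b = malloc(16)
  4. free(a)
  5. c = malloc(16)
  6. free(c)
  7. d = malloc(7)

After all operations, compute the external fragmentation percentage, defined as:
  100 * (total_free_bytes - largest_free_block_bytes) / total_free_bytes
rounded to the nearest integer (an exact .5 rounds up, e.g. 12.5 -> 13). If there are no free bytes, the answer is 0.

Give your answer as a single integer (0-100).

Op 1: a = malloc(11) -> a = 0; heap: [0-10 ALLOC][11-62 FREE]
Op 2: a = realloc(a, 29) -> a = 0; heap: [0-28 ALLOC][29-62 FREE]
Op 3: b = malloc(16) -> b = 29; heap: [0-28 ALLOC][29-44 ALLOC][45-62 FREE]
Op 4: free(a) -> (freed a); heap: [0-28 FREE][29-44 ALLOC][45-62 FREE]
Op 5: c = malloc(16) -> c = 0; heap: [0-15 ALLOC][16-28 FREE][29-44 ALLOC][45-62 FREE]
Op 6: free(c) -> (freed c); heap: [0-28 FREE][29-44 ALLOC][45-62 FREE]
Op 7: d = malloc(7) -> d = 0; heap: [0-6 ALLOC][7-28 FREE][29-44 ALLOC][45-62 FREE]
Free blocks: [22 18] total_free=40 largest=22 -> 100*(40-22)/40 = 1800/40 = 45

Answer: 45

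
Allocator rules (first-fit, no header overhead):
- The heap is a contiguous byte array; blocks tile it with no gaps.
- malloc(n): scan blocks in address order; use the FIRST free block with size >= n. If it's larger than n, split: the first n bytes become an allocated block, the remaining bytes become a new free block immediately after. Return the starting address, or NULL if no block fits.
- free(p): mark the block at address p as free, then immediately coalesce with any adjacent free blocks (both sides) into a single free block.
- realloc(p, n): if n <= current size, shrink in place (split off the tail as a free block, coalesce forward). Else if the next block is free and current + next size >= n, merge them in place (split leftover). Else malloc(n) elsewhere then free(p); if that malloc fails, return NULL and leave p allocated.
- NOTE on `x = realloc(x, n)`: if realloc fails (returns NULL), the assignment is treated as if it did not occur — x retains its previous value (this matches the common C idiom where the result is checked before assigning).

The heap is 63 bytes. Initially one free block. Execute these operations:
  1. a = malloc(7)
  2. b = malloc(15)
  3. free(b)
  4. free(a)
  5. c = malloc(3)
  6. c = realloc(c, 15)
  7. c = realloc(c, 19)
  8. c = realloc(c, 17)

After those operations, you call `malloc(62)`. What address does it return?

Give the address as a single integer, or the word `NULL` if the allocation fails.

Op 1: a = malloc(7) -> a = 0; heap: [0-6 ALLOC][7-62 FREE]
Op 2: b = malloc(15) -> b = 7; heap: [0-6 ALLOC][7-21 ALLOC][22-62 FREE]
Op 3: free(b) -> (freed b); heap: [0-6 ALLOC][7-62 FREE]
Op 4: free(a) -> (freed a); heap: [0-62 FREE]
Op 5: c = malloc(3) -> c = 0; heap: [0-2 ALLOC][3-62 FREE]
Op 6: c = realloc(c, 15) -> c = 0; heap: [0-14 ALLOC][15-62 FREE]
Op 7: c = realloc(c, 19) -> c = 0; heap: [0-18 ALLOC][19-62 FREE]
Op 8: c = realloc(c, 17) -> c = 0; heap: [0-16 ALLOC][17-62 FREE]
malloc(62): first-fit scan over [0-16 ALLOC][17-62 FREE] -> NULL

Answer: NULL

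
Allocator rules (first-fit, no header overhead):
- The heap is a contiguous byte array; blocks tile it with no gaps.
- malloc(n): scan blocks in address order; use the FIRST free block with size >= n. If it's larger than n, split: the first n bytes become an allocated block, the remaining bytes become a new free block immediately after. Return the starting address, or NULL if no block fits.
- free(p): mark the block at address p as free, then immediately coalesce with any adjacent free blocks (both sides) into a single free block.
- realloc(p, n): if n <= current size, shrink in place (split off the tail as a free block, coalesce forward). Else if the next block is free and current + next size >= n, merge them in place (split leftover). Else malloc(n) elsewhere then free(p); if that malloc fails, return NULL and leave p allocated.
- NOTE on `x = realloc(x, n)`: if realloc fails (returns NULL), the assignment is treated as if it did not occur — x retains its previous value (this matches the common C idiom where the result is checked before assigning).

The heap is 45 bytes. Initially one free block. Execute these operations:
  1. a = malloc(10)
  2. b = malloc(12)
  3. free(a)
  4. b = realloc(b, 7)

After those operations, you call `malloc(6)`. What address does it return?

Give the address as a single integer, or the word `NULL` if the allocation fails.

Op 1: a = malloc(10) -> a = 0; heap: [0-9 ALLOC][10-44 FREE]
Op 2: b = malloc(12) -> b = 10; heap: [0-9 ALLOC][10-21 ALLOC][22-44 FREE]
Op 3: free(a) -> (freed a); heap: [0-9 FREE][10-21 ALLOC][22-44 FREE]
Op 4: b = realloc(b, 7) -> b = 10; heap: [0-9 FREE][10-16 ALLOC][17-44 FREE]
malloc(6): first-fit scan over [0-9 FREE][10-16 ALLOC][17-44 FREE] -> 0

Answer: 0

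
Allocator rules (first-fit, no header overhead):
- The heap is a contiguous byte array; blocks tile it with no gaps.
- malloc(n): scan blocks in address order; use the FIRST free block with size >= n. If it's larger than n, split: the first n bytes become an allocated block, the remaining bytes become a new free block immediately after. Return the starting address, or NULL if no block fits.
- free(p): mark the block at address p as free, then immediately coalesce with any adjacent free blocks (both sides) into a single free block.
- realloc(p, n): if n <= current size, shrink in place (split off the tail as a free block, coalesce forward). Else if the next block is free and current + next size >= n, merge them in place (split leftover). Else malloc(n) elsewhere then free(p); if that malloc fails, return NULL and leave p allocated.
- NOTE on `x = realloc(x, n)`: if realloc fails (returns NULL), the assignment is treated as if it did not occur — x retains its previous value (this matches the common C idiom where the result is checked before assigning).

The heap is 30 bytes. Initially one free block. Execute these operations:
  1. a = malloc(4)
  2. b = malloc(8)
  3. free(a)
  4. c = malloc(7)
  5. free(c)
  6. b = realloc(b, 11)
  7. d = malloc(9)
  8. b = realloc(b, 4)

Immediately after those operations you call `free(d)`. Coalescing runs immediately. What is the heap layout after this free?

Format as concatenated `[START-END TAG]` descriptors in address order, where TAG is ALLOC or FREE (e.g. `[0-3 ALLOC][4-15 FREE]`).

Op 1: a = malloc(4) -> a = 0; heap: [0-3 ALLOC][4-29 FREE]
Op 2: b = malloc(8) -> b = 4; heap: [0-3 ALLOC][4-11 ALLOC][12-29 FREE]
Op 3: free(a) -> (freed a); heap: [0-3 FREE][4-11 ALLOC][12-29 FREE]
Op 4: c = malloc(7) -> c = 12; heap: [0-3 FREE][4-11 ALLOC][12-18 ALLOC][19-29 FREE]
Op 5: free(c) -> (freed c); heap: [0-3 FREE][4-11 ALLOC][12-29 FREE]
Op 6: b = realloc(b, 11) -> b = 4; heap: [0-3 FREE][4-14 ALLOC][15-29 FREE]
Op 7: d = malloc(9) -> d = 15; heap: [0-3 FREE][4-14 ALLOC][15-23 ALLOC][24-29 FREE]
Op 8: b = realloc(b, 4) -> b = 4; heap: [0-3 FREE][4-7 ALLOC][8-14 FREE][15-23 ALLOC][24-29 FREE]
free(d): d = 15 -> block [15-23 ALLOC]; mark free, coalesce with adjacent free neighbors -> [0-3 FREE][4-7 ALLOC][8-29 FREE]

Answer: [0-3 FREE][4-7 ALLOC][8-29 FREE]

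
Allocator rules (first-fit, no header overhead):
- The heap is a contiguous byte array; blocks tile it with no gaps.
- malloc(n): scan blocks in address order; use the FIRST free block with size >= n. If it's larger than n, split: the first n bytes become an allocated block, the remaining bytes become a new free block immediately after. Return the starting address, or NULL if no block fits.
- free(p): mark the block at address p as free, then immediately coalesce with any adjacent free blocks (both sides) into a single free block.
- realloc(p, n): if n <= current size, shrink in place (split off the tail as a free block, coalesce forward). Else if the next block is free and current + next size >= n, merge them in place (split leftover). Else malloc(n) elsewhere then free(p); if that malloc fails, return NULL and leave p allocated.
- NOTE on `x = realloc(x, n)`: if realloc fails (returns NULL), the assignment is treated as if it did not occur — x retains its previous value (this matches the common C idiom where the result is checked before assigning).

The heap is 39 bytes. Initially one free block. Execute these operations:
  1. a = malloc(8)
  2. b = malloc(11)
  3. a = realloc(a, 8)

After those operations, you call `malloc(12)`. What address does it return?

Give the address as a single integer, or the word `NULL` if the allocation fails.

Answer: 19

Derivation:
Op 1: a = malloc(8) -> a = 0; heap: [0-7 ALLOC][8-38 FREE]
Op 2: b = malloc(11) -> b = 8; heap: [0-7 ALLOC][8-18 ALLOC][19-38 FREE]
Op 3: a = realloc(a, 8) -> a = 0; heap: [0-7 ALLOC][8-18 ALLOC][19-38 FREE]
malloc(12): first-fit scan over [0-7 ALLOC][8-18 ALLOC][19-38 FREE] -> 19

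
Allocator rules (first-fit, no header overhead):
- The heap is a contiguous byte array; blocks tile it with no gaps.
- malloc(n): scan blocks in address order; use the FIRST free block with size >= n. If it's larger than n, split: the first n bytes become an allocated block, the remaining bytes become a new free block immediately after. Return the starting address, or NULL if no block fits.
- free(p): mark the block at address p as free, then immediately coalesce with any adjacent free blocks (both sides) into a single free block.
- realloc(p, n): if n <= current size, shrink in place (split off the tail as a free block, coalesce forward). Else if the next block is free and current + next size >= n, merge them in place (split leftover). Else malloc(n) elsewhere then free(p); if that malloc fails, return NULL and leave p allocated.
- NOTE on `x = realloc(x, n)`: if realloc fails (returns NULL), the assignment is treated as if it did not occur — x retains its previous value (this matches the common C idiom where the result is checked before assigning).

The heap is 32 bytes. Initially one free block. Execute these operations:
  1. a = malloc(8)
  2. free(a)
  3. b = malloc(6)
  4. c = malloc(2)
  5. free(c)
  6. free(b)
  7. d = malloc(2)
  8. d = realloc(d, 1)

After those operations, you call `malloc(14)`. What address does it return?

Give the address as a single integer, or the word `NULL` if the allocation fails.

Op 1: a = malloc(8) -> a = 0; heap: [0-7 ALLOC][8-31 FREE]
Op 2: free(a) -> (freed a); heap: [0-31 FREE]
Op 3: b = malloc(6) -> b = 0; heap: [0-5 ALLOC][6-31 FREE]
Op 4: c = malloc(2) -> c = 6; heap: [0-5 ALLOC][6-7 ALLOC][8-31 FREE]
Op 5: free(c) -> (freed c); heap: [0-5 ALLOC][6-31 FREE]
Op 6: free(b) -> (freed b); heap: [0-31 FREE]
Op 7: d = malloc(2) -> d = 0; heap: [0-1 ALLOC][2-31 FREE]
Op 8: d = realloc(d, 1) -> d = 0; heap: [0-0 ALLOC][1-31 FREE]
malloc(14): first-fit scan over [0-0 ALLOC][1-31 FREE] -> 1

Answer: 1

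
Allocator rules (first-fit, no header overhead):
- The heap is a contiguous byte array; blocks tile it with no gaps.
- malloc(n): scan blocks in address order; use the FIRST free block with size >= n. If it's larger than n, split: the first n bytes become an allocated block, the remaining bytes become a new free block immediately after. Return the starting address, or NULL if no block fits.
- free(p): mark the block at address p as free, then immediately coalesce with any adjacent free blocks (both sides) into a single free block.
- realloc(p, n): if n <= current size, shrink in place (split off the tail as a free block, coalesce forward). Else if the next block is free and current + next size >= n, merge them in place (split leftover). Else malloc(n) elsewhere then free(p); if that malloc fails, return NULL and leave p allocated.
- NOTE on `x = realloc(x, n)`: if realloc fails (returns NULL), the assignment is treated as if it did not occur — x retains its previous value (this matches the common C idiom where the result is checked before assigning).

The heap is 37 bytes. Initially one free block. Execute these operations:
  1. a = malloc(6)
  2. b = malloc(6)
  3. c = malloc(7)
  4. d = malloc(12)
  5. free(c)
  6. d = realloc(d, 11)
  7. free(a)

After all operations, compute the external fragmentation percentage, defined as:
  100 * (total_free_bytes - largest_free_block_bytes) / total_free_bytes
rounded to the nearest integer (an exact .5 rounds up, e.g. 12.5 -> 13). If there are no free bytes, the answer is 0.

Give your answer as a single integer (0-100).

Op 1: a = malloc(6) -> a = 0; heap: [0-5 ALLOC][6-36 FREE]
Op 2: b = malloc(6) -> b = 6; heap: [0-5 ALLOC][6-11 ALLOC][12-36 FREE]
Op 3: c = malloc(7) -> c = 12; heap: [0-5 ALLOC][6-11 ALLOC][12-18 ALLOC][19-36 FREE]
Op 4: d = malloc(12) -> d = 19; heap: [0-5 ALLOC][6-11 ALLOC][12-18 ALLOC][19-30 ALLOC][31-36 FREE]
Op 5: free(c) -> (freed c); heap: [0-5 ALLOC][6-11 ALLOC][12-18 FREE][19-30 ALLOC][31-36 FREE]
Op 6: d = realloc(d, 11) -> d = 19; heap: [0-5 ALLOC][6-11 ALLOC][12-18 FREE][19-29 ALLOC][30-36 FREE]
Op 7: free(a) -> (freed a); heap: [0-5 FREE][6-11 ALLOC][12-18 FREE][19-29 ALLOC][30-36 FREE]
Free blocks: [6 7 7] total_free=20 largest=7 -> 100*(20-7)/20 = 1300/20 = 65

Answer: 65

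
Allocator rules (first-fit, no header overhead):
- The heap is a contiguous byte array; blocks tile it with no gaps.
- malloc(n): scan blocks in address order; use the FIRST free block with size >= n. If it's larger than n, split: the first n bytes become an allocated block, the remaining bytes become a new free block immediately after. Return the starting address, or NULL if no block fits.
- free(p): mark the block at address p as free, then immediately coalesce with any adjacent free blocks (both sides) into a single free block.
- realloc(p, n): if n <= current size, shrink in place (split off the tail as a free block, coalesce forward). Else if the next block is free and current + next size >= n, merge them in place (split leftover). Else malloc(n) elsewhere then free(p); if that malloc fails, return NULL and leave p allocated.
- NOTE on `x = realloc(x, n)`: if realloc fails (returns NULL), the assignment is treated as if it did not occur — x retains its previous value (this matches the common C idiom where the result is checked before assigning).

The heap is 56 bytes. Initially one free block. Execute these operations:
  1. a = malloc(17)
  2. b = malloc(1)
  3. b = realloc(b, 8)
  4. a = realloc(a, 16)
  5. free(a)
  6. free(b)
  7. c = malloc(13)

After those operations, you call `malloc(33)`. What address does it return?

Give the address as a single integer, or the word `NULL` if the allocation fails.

Op 1: a = malloc(17) -> a = 0; heap: [0-16 ALLOC][17-55 FREE]
Op 2: b = malloc(1) -> b = 17; heap: [0-16 ALLOC][17-17 ALLOC][18-55 FREE]
Op 3: b = realloc(b, 8) -> b = 17; heap: [0-16 ALLOC][17-24 ALLOC][25-55 FREE]
Op 4: a = realloc(a, 16) -> a = 0; heap: [0-15 ALLOC][16-16 FREE][17-24 ALLOC][25-55 FREE]
Op 5: free(a) -> (freed a); heap: [0-16 FREE][17-24 ALLOC][25-55 FREE]
Op 6: free(b) -> (freed b); heap: [0-55 FREE]
Op 7: c = malloc(13) -> c = 0; heap: [0-12 ALLOC][13-55 FREE]
malloc(33): first-fit scan over [0-12 ALLOC][13-55 FREE] -> 13

Answer: 13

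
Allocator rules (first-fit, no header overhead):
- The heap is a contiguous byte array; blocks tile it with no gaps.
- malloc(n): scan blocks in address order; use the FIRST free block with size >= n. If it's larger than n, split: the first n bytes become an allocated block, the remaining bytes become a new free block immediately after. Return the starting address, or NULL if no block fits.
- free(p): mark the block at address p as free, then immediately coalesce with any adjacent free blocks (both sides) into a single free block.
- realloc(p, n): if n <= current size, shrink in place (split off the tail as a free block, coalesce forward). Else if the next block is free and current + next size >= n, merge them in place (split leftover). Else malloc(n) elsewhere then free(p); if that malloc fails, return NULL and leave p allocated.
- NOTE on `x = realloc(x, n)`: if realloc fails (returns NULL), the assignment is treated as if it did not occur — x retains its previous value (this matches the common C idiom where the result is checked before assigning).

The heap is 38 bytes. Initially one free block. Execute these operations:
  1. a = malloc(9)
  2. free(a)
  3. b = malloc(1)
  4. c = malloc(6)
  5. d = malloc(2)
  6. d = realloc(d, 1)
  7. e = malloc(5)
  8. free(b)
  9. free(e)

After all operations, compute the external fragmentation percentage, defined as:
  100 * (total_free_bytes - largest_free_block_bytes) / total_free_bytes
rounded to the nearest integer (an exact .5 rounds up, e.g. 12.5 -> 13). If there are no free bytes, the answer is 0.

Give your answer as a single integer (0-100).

Answer: 3

Derivation:
Op 1: a = malloc(9) -> a = 0; heap: [0-8 ALLOC][9-37 FREE]
Op 2: free(a) -> (freed a); heap: [0-37 FREE]
Op 3: b = malloc(1) -> b = 0; heap: [0-0 ALLOC][1-37 FREE]
Op 4: c = malloc(6) -> c = 1; heap: [0-0 ALLOC][1-6 ALLOC][7-37 FREE]
Op 5: d = malloc(2) -> d = 7; heap: [0-0 ALLOC][1-6 ALLOC][7-8 ALLOC][9-37 FREE]
Op 6: d = realloc(d, 1) -> d = 7; heap: [0-0 ALLOC][1-6 ALLOC][7-7 ALLOC][8-37 FREE]
Op 7: e = malloc(5) -> e = 8; heap: [0-0 ALLOC][1-6 ALLOC][7-7 ALLOC][8-12 ALLOC][13-37 FREE]
Op 8: free(b) -> (freed b); heap: [0-0 FREE][1-6 ALLOC][7-7 ALLOC][8-12 ALLOC][13-37 FREE]
Op 9: free(e) -> (freed e); heap: [0-0 FREE][1-6 ALLOC][7-7 ALLOC][8-37 FREE]
Free blocks: [1 30] total_free=31 largest=30 -> 100*(31-30)/31 = 100/31 ≈ 3.226 -> rounds to 3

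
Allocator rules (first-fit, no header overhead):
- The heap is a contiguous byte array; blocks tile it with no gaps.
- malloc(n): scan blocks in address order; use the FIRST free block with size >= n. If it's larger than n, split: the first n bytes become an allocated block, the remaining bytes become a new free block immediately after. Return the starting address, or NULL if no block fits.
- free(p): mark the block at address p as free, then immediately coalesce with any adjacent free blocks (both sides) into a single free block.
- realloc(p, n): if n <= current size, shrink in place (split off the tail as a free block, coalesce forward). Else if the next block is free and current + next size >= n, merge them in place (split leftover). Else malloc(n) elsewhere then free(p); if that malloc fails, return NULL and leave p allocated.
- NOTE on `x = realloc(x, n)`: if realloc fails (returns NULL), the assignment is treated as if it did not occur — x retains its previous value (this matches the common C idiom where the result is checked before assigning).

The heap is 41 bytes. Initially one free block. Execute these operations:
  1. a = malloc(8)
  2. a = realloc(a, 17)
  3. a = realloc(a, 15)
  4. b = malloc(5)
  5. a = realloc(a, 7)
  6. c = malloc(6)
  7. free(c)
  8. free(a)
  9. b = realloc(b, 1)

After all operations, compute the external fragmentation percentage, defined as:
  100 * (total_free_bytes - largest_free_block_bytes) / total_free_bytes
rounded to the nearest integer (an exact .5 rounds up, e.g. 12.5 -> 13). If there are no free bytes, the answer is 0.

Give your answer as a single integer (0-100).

Answer: 38

Derivation:
Op 1: a = malloc(8) -> a = 0; heap: [0-7 ALLOC][8-40 FREE]
Op 2: a = realloc(a, 17) -> a = 0; heap: [0-16 ALLOC][17-40 FREE]
Op 3: a = realloc(a, 15) -> a = 0; heap: [0-14 ALLOC][15-40 FREE]
Op 4: b = malloc(5) -> b = 15; heap: [0-14 ALLOC][15-19 ALLOC][20-40 FREE]
Op 5: a = realloc(a, 7) -> a = 0; heap: [0-6 ALLOC][7-14 FREE][15-19 ALLOC][20-40 FREE]
Op 6: c = malloc(6) -> c = 7; heap: [0-6 ALLOC][7-12 ALLOC][13-14 FREE][15-19 ALLOC][20-40 FREE]
Op 7: free(c) -> (freed c); heap: [0-6 ALLOC][7-14 FREE][15-19 ALLOC][20-40 FREE]
Op 8: free(a) -> (freed a); heap: [0-14 FREE][15-19 ALLOC][20-40 FREE]
Op 9: b = realloc(b, 1) -> b = 15; heap: [0-14 FREE][15-15 ALLOC][16-40 FREE]
Free blocks: [15 25] total_free=40 largest=25 -> 100*(40-25)/40 = 1500/40 = 37.5 -> rounds to 38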